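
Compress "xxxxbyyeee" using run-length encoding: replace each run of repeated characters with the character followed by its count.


Input: 'xxxxbyyeee'
Operation: identify consecutive runs
Runs: 'xxxx' -> x4, 'b' -> b1, 'yy' -> y2, 'eee' -> e3
Encoded: x4b1y2e3


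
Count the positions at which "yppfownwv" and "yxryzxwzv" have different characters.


String 1: 'yppfownwv'
String 2: 'yxryzxwzv'
Compare each position: pos 0: 'y'=='y', pos 1: 'p'!='x', pos 2: 'p'!='r', pos 3: 'f'!='y', pos 4: 'o'!='z', pos 5: 'w'!='x', pos 6: 'n'!='w', pos 7: 'w'!='z', pos 8: 'v'=='v'
Differing positions: 7
Hamming distance: 7


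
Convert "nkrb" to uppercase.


Input string: 'nkrb'
Operation: convert each letter to uppercase
Mapping: 'n'->'N', 'k'->'K', 'r'->'R', 'b'->'B'
Result: NKRB


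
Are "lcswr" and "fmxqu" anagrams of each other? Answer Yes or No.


String 1: 'lcswr' -> sorted: 'clrsw'
String 2: 'fmxqu' -> sorted: 'fmqux'
Compare sorted forms: 'clrsw' != 'fmqux'
Anagram: No


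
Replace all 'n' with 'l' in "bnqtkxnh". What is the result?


Input string: 'bnqtkxnh'
Operation: replace 'n' with 'l'
Positions of 'n': 1, 6
After replacement: blqtkxlh


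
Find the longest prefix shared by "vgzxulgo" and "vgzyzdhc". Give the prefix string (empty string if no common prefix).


String 1: 'vgzxulgo'
String 2: 'vgzyzdhc'
Compare position by position:
pos 0: 'v' vs 'v' match
pos 1: 'g' vs 'g' match
pos 2: 'z' vs 'z' match
pos 3: 'x' vs 'y' differ -> stop
Longest common prefix: "vgz" (length 3)


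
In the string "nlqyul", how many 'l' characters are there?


Input string: 'nlqyul'
Target character: 'l'
Scan each position: s[1]='l', s[5]='l'
Matches found at indices: 1, 5
Total: 2


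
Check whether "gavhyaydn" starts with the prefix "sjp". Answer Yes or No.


Input string: 'gavhyaydn'
Prefix to check: 'sjp'
First 3 characters of input: 'gav'
Match: False
Result: No


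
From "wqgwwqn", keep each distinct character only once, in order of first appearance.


Input: 'wqgwwqn'
Operation: keep first occurrence of each character
Scan: s[0]='w' new -> keep; s[1]='q' new -> keep; s[2]='g' new -> keep; s[3]='w' seen -> skip; s[4]='w' seen -> skip; s[5]='q' seen -> skip; s[6]='n' new -> keep
Result: wqgn


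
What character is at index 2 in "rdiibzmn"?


Input string: 'rdiibzmn'
Operation: get character at index 2
Index mapping: s[0]='r', s[1]='d', s[2]='i'
Result: 'i'


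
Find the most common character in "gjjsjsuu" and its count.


Input: 'gjjsjsuu'
Operation: tally each character
Counts: 'g':1, 'j':3, 's':2, 'u':2
Maximum: 'j' appears 3 times


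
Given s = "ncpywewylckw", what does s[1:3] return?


Input string: 'ncpywewylckw'
Operation: slice [1:3]
Extract characters: s[1]='c', s[2]='p'
Result: cp


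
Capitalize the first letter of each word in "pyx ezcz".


Input string: 'pyx ezcz'
Operation: capitalize first letter of each word
Word transformations: 'pyx'->'Pyx', 'ezcz'->'Ezcz'
Result: Pyx Ezcz


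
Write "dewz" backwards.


Input string: 'dewz'
Operation: reverse character order
Original order: 'd' -> 'e' -> 'w' -> 'z'
Reversed order: 'z' -> 'w' -> 'e' -> 'd'
Result: zwed


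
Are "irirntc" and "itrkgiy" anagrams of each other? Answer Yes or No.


String 1: 'irirntc' -> sorted: 'ciinrrt'
String 2: 'itrkgiy' -> sorted: 'giikrty'
Compare sorted forms: 'ciinrrt' != 'giikrty'
Anagram: No


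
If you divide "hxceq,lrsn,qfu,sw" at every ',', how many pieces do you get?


Input string: 'hxceq,lrsn,qfu,sw'
Delimiter: ','
Split result: 'hxceq', 'lrsn', 'qfu', 'sw'
Number of parts: 4


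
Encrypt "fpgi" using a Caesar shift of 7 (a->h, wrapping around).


Input: 'fpgi', shift = 7
Operation: for each letter, (position + 7) mod 26
Mapping: 'f'(5+7=12)->'m', 'p'(15+7=22)->'w', 'g'(6+7=13)->'n', 'i'(8+7=15)->'p'
Result: mwnp


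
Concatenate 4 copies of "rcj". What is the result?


Input string: 'rcj'
Operation: repeat 4 times
Concatenation: 'rcj' + 'rcj' + 'rcj' + 'rcj'
Result: rcjrcjrcjrcj


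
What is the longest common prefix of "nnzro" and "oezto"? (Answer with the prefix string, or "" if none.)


String 1: 'nnzro'
String 2: 'oezto'
Compare position by position:
pos 0: 'n' vs 'o' differ -> stop
Longest common prefix: "" (length 0)


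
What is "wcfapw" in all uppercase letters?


Input string: 'wcfapw'
Operation: convert each letter to uppercase
Mapping: 'w'->'W', 'c'->'C', 'f'->'F', 'a'->'A', 'p'->'P', 'w'->'W'
Result: WCFAPW


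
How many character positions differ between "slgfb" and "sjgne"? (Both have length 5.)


String 1: 'slgfb'
String 2: 'sjgne'
Compare each position: pos 0: 's'=='s', pos 1: 'l'!='j', pos 2: 'g'=='g', pos 3: 'f'!='n', pos 4: 'b'!='e'
Differing positions: 3
Hamming distance: 3


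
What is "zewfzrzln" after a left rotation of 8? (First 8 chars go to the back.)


Input: 'zewfzrzln', shift = 8
Operation: split at index 8 and swap parts
Front part s[0:8] = 'zewfzrzl'
Back part s[8:] = 'n'
Rotated = back + front = 'n' + 'zewfzrzl'
Result: nzewfzrzl


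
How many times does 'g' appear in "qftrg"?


Input string: 'qftrg'
Target character: 'g'
Scan each position: s[4]='g'
Matches found at indices: 4
Total: 1


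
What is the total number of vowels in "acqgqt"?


Input string: 'acqgqt'
Operation: count vowels (a, e, i, o, u)
Scan: s[0]='a' (vowel), s[1]='c', s[2]='q', s[3]='g', s[4]='q', s[5]='t'
Vowels found: 1
Result: 1


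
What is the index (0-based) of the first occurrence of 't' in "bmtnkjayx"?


Input string: 'bmtnkjayx'
Target: 't'
Scanning left to right: s[0]='b', s[1]='m', s[2]='t'
First match at index: 2


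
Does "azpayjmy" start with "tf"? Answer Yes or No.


Input string: 'azpayjmy'
Prefix to check: 'tf'
First 2 characters of input: 'az'
Match: False
Result: No


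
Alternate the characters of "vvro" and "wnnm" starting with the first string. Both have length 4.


String 1: 'vvro'
String 2: 'wnnm'
Operation: alternate characters
Pairs: 'v'+'w', 'v'+'n', 'r'+'n', 'o'+'m'
Result: vwvnrnom


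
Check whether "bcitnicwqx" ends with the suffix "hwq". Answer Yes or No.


Input string: 'bcitnicwqx'
Suffix to check: 'hwq'
Last 3 characters of input: 'wqx'
Match: False
Result: No


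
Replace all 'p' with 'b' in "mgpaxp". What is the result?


Input string: 'mgpaxp'
Operation: replace 'p' with 'b'
Positions of 'p': 2, 5
After replacement: mgbaxb


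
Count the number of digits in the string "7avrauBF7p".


Input string: '7avrauBF7p'
Operation: count digit characters (0-9)
Scan: '7'(digit), 'a', 'v', 'r', 'a', 'u', 'B', 'F', '7'(digit), 'p'
Digits found: 2
Result: 2


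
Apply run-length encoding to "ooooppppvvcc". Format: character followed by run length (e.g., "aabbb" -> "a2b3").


Input: 'ooooppppvvcc'
Operation: identify consecutive runs
Runs: 'oooo' -> o4, 'pppp' -> p4, 'vv' -> v2, 'cc' -> c2
Encoded: o4p4v2c2


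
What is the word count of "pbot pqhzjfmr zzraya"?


Input string: 'pbot pqhzjfmr zzraya'
Operation: split by spaces
Words found: 'pbot', 'pqhzjfmr', 'zzraya'
Word count: 3


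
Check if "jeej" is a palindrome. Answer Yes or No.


Input string: 'jeej'
Reversed: 'jeej'
Compare pairs: s[0]='j' vs s[3]='j' (match), s[1]='e' vs s[2]='e' (match)
Palindrome: Yes


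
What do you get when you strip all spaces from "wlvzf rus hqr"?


Input string: 'wlvzf rus hqr'
Operation: remove all spaces
Words: 'wlvzf', 'rus', 'hqr'
Join without spaces: wlvzfrushqr


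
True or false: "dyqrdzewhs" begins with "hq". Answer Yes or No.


Input string: 'dyqrdzewhs'
Prefix to check: 'hq'
First 2 characters of input: 'dy'
Match: False
Result: No


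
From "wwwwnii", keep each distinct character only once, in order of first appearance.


Input: 'wwwwnii'
Operation: keep first occurrence of each character
Scan: s[0]='w' new -> keep; s[1]='w' seen -> skip; s[2]='w' seen -> skip; s[3]='w' seen -> skip; s[4]='n' new -> keep; s[5]='i' new -> keep; s[6]='i' seen -> skip
Result: wni


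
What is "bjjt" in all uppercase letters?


Input string: 'bjjt'
Operation: convert each letter to uppercase
Mapping: 'b'->'B', 'j'->'J', 'j'->'J', 't'->'T'
Result: BJJT


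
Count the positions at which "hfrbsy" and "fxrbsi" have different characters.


String 1: 'hfrbsy'
String 2: 'fxrbsi'
Compare each position: pos 0: 'h'!='f', pos 1: 'f'!='x', pos 2: 'r'=='r', pos 3: 'b'=='b', pos 4: 's'=='s', pos 5: 'y'!='i'
Differing positions: 3
Hamming distance: 3


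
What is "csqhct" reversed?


Input string: 'csqhct'
Operation: reverse character order
Original order: 'c' -> 's' -> 'q' -> 'h' -> 'c' -> 't'
Reversed order: 't' -> 'c' -> 'h' -> 'q' -> 's' -> 'c'
Result: tchqsc


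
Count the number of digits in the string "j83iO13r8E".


Input string: 'j83iO13r8E'
Operation: count digit characters (0-9)
Scan: 'j', '8'(digit), '3'(digit), 'i', 'O', '1'(digit), '3'(digit), 'r', '8'(digit), 'E'
Digits found: 5
Result: 5


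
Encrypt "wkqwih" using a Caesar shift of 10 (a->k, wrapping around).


Input: 'wkqwih', shift = 10
Operation: for each letter, (position + 10) mod 26
Mapping: 'w'(22+10=32, 32 mod 26=6)->'g', 'k'(10+10=20)->'u', 'q'(16+10=26, 26 mod 26=0)->'a', 'w'(22+10=32, 32 mod 26=6)->'g', 'i'(8+10=18)->'s', 'h'(7+10=17)->'r'
Result: guagsr


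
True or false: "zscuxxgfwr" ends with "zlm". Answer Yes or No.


Input string: 'zscuxxgfwr'
Suffix to check: 'zlm'
Last 3 characters of input: 'fwr'
Match: False
Result: No


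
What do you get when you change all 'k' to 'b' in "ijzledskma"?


Input string: 'ijzledskma'
Operation: replace 'k' with 'b'
Positions of 'k': 7
After replacement: ijzledsbma


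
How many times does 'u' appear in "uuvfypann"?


Input string: 'uuvfypann'
Target character: 'u'
Scan each position: s[0]='u', s[1]='u'
Matches found at indices: 0, 1
Total: 2


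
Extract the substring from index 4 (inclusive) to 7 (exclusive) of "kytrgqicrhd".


Input string: 'kytrgqicrhd'
Operation: slice [4:7]
Extract characters: s[4]='g', s[5]='q', s[6]='i'
Result: gqi


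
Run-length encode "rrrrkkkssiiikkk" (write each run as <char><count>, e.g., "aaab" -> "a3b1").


Input: 'rrrrkkkssiiikkk'
Operation: identify consecutive runs
Runs: 'rrrr' -> r4, 'kkk' -> k3, 'ss' -> s2, 'iii' -> i3, 'kkk' -> k3
Encoded: r4k3s2i3k3


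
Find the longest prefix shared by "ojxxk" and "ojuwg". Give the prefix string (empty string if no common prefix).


String 1: 'ojxxk'
String 2: 'ojuwg'
Compare position by position:
pos 0: 'o' vs 'o' match
pos 1: 'j' vs 'j' match
pos 2: 'x' vs 'u' differ -> stop
Longest common prefix: "oj" (length 2)


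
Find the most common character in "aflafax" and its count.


Input: 'aflafax'
Operation: tally each character
Counts: 'a':3, 'f':2, 'l':1, 'x':1
Maximum: 'a' appears 3 times


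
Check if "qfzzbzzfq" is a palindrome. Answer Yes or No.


Input string: 'qfzzbzzfq'
Reversed: 'qfzzbzzfq'
Compare pairs: s[0]='q' vs s[8]='q' (match), s[1]='f' vs s[7]='f' (match), s[2]='z' vs s[6]='z' (match), s[3]='z' vs s[5]='z' (match)
Palindrome: Yes


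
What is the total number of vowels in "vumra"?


Input string: 'vumra'
Operation: count vowels (a, e, i, o, u)
Scan: s[0]='v', s[1]='u' (vowel), s[2]='m', s[3]='r', s[4]='a' (vowel)
Vowels found: 2
Result: 2


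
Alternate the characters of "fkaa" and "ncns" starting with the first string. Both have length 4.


String 1: 'fkaa'
String 2: 'ncns'
Operation: alternate characters
Pairs: 'f'+'n', 'k'+'c', 'a'+'n', 'a'+'s'
Result: fnkcanas


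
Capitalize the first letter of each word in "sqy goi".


Input string: 'sqy goi'
Operation: capitalize first letter of each word
Word transformations: 'sqy'->'Sqy', 'goi'->'Goi'
Result: Sqy Goi


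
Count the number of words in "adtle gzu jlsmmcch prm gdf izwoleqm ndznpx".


Input string: 'adtle gzu jlsmmcch prm gdf izwoleqm ndznpx'
Operation: split by spaces
Words found: 'adtle', 'gzu', 'jlsmmcch', 'prm', 'gdf', 'izwoleqm', 'ndznpx'
Word count: 7


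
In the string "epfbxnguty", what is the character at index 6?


Input string: 'epfbxnguty'
Operation: get character at index 6
Index mapping: s[0]='e', s[1]='p', s[2]='f', s[3]='b', s[4]='x', s[5]='n', s[6]='g'
Result: 'g'


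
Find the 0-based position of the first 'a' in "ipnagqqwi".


Input string: 'ipnagqqwi'
Target: 'a'
Scanning left to right: s[0]='i', s[1]='p', s[2]='n', s[3]='a'
First match at index: 3


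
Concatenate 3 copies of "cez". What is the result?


Input string: 'cez'
Operation: repeat 3 times
Concatenation: 'cez' + 'cez' + 'cez'
Result: cezcezcez


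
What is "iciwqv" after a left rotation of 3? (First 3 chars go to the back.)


Input: 'iciwqv', shift = 3
Operation: split at index 3 and swap parts
Front part s[0:3] = 'ici'
Back part s[3:] = 'wqv'
Rotated = back + front = 'wqv' + 'ici'
Result: wqvici


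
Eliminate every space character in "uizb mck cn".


Input string: 'uizb mck cn'
Operation: remove all spaces
Words: 'uizb', 'mck', 'cn'
Join without spaces: uizbmckcn


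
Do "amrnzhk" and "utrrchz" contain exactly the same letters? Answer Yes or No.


String 1: 'amrnzhk' -> sorted: 'ahkmnrz'
String 2: 'utrrchz' -> sorted: 'chrrtuz'
Compare sorted forms: 'ahkmnrz' != 'chrrtuz'
Anagram: No


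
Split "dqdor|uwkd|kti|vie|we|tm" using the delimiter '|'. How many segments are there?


Input string: 'dqdor|uwkd|kti|vie|we|tm'
Delimiter: '|'
Split result: 'dqdor', 'uwkd', 'kti', 'vie', 'we', 'tm'
Number of parts: 6


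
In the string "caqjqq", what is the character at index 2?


Input string: 'caqjqq'
Operation: get character at index 2
Index mapping: s[0]='c', s[1]='a', s[2]='q'
Result: 'q'


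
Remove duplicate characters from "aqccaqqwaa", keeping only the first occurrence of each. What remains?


Input: 'aqccaqqwaa'
Operation: keep first occurrence of each character
Scan: s[0]='a' new -> keep; s[1]='q' new -> keep; s[2]='c' new -> keep; s[3]='c' seen -> skip; s[4]='a' seen -> skip; s[5]='q' seen -> skip; s[6]='q' seen -> skip; s[7]='w' new -> keep; s[8]='a' seen -> skip; s[9]='a' seen -> skip
Result: aqcw


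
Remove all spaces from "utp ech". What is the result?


Input string: 'utp ech'
Operation: remove all spaces
Words: 'utp', 'ech'
Join without spaces: utpech


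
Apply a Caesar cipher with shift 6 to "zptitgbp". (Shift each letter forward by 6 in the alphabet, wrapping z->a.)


Input: 'zptitgbp', shift = 6
Operation: for each letter, (position + 6) mod 26
Mapping: 'z'(25+6=31, 31 mod 26=5)->'f', 'p'(15+6=21)->'v', 't'(19+6=25)->'z', 'i'(8+6=14)->'o', 't'(19+6=25)->'z', 'g'(6+6=12)->'m', 'b'(1+6=7)->'h', 'p'(15+6=21)->'v'
Result: fvzozmhv


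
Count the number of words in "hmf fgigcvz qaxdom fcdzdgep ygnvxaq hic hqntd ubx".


Input string: 'hmf fgigcvz qaxdom fcdzdgep ygnvxaq hic hqntd ubx'
Operation: split by spaces
Words found: 'hmf', 'fgigcvz', 'qaxdom', 'fcdzdgep', 'ygnvxaq', 'hic', 'hqntd', 'ubx'
Word count: 8


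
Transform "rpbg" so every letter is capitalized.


Input string: 'rpbg'
Operation: convert each letter to uppercase
Mapping: 'r'->'R', 'p'->'P', 'b'->'B', 'g'->'G'
Result: RPBG


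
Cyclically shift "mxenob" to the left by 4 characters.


Input: 'mxenob', shift = 4
Operation: split at index 4 and swap parts
Front part s[0:4] = 'mxen'
Back part s[4:] = 'ob'
Rotated = back + front = 'ob' + 'mxen'
Result: obmxen


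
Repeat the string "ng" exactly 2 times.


Input string: 'ng'
Operation: repeat 2 times
Concatenation: 'ng' + 'ng'
Result: ngng


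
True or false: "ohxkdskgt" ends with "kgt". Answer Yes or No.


Input string: 'ohxkdskgt'
Suffix to check: 'kgt'
Last 3 characters of input: 'kgt'
Match: True
Result: Yes


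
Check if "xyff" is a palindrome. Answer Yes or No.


Input string: 'xyff'
Reversed: 'ffyx'
Compare pairs: s[0]='x' vs s[3]='f' (mismatch), s[1]='y' vs s[2]='f' (mismatch)
Palindrome: No


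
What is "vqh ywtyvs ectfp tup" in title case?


Input string: 'vqh ywtyvs ectfp tup'
Operation: capitalize first letter of each word
Word transformations: 'vqh'->'Vqh', 'ywtyvs'->'Ywtyvs', 'ectfp'->'Ectfp', 'tup'->'Tup'
Result: Vqh Ywtyvs Ectfp Tup


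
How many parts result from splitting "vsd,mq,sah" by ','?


Input string: 'vsd,mq,sah'
Delimiter: ','
Split result: 'vsd', 'mq', 'sah'
Number of parts: 3


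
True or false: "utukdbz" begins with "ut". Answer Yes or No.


Input string: 'utukdbz'
Prefix to check: 'ut'
First 2 characters of input: 'ut'
Match: True
Result: Yes


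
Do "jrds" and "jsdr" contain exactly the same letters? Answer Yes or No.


String 1: 'jrds' -> sorted: 'djrs'
String 2: 'jsdr' -> sorted: 'djrs'
Compare sorted forms: 'djrs' == 'djrs'
Anagram: Yes


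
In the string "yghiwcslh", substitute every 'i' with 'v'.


Input string: 'yghiwcslh'
Operation: replace 'i' with 'v'
Positions of 'i': 3
After replacement: yghvwcslh


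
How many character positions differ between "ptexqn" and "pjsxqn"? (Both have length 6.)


String 1: 'ptexqn'
String 2: 'pjsxqn'
Compare each position: pos 0: 'p'=='p', pos 1: 't'!='j', pos 2: 'e'!='s', pos 3: 'x'=='x', pos 4: 'q'=='q', pos 5: 'n'=='n'
Differing positions: 2
Hamming distance: 2


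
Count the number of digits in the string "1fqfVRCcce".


Input string: '1fqfVRCcce'
Operation: count digit characters (0-9)
Scan: '1'(digit), 'f', 'q', 'f', 'V', 'R', 'C', 'c', 'c', 'e'
Digits found: 1
Result: 1


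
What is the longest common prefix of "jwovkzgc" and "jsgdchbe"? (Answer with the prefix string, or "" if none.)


String 1: 'jwovkzgc'
String 2: 'jsgdchbe'
Compare position by position:
pos 0: 'j' vs 'j' match
pos 1: 'w' vs 's' differ -> stop
Longest common prefix: "j" (length 1)


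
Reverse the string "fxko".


Input string: 'fxko'
Operation: reverse character order
Original order: 'f' -> 'x' -> 'k' -> 'o'
Reversed order: 'o' -> 'k' -> 'x' -> 'f'
Result: okxf


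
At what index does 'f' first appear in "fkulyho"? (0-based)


Input string: 'fkulyho'
Target: 'f'
Scanning left to right: s[0]='f'
First match at index: 0


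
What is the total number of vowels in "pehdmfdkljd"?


Input string: 'pehdmfdkljd'
Operation: count vowels (a, e, i, o, u)
Scan: s[0]='p', s[1]='e' (vowel), s[2]='h', s[3]='d', s[4]='m', s[5]='f', s[6]='d', s[7]='k', s[8]='l', s[9]='j', s[10]='d'
Vowels found: 1
Result: 1


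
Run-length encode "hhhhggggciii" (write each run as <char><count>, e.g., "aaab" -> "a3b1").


Input: 'hhhhggggciii'
Operation: identify consecutive runs
Runs: 'hhhh' -> h4, 'gggg' -> g4, 'c' -> c1, 'iii' -> i3
Encoded: h4g4c1i3


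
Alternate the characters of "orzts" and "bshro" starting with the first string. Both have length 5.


String 1: 'orzts'
String 2: 'bshro'
Operation: alternate characters
Pairs: 'o'+'b', 'r'+'s', 'z'+'h', 't'+'r', 's'+'o'
Result: obrszhtrso


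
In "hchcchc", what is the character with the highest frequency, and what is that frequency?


Input: 'hchcchc'
Operation: tally each character
Counts: 'c':4, 'h':3
Maximum: 'c' appears 4 times


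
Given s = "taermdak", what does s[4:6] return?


Input string: 'taermdak'
Operation: slice [4:6]
Extract characters: s[4]='m', s[5]='d'
Result: md


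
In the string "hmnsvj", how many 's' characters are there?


Input string: 'hmnsvj'
Target character: 's'
Scan each position: s[3]='s'
Matches found at indices: 3
Total: 1


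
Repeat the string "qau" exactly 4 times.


Input string: 'qau'
Operation: repeat 4 times
Concatenation: 'qau' + 'qau' + 'qau' + 'qau'
Result: qauqauqauqau


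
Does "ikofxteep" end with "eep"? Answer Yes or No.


Input string: 'ikofxteep'
Suffix to check: 'eep'
Last 3 characters of input: 'eep'
Match: True
Result: Yes


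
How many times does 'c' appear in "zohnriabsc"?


Input string: 'zohnriabsc'
Target character: 'c'
Scan each position: s[9]='c'
Matches found at indices: 9
Total: 1


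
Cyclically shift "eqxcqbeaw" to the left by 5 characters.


Input: 'eqxcqbeaw', shift = 5
Operation: split at index 5 and swap parts
Front part s[0:5] = 'eqxcq'
Back part s[5:] = 'beaw'
Rotated = back + front = 'beaw' + 'eqxcq'
Result: beaweqxcq


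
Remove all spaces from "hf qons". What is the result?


Input string: 'hf qons'
Operation: remove all spaces
Words: 'hf', 'qons'
Join without spaces: hfqons


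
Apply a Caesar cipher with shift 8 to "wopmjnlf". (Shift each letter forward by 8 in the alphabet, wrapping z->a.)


Input: 'wopmjnlf', shift = 8
Operation: for each letter, (position + 8) mod 26
Mapping: 'w'(22+8=30, 30 mod 26=4)->'e', 'o'(14+8=22)->'w', 'p'(15+8=23)->'x', 'm'(12+8=20)->'u', 'j'(9+8=17)->'r', 'n'(13+8=21)->'v', 'l'(11+8=19)->'t', 'f'(5+8=13)->'n'
Result: ewxurvtn


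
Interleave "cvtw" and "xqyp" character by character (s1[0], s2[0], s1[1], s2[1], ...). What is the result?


String 1: 'cvtw'
String 2: 'xqyp'
Operation: alternate characters
Pairs: 'c'+'x', 'v'+'q', 't'+'y', 'w'+'p'
Result: cxvqtywp


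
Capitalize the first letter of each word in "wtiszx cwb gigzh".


Input string: 'wtiszx cwb gigzh'
Operation: capitalize first letter of each word
Word transformations: 'wtiszx'->'Wtiszx', 'cwb'->'Cwb', 'gigzh'->'Gigzh'
Result: Wtiszx Cwb Gigzh


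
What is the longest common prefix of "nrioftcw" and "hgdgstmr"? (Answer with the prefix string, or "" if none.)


String 1: 'nrioftcw'
String 2: 'hgdgstmr'
Compare position by position:
pos 0: 'n' vs 'h' differ -> stop
Longest common prefix: "" (length 0)


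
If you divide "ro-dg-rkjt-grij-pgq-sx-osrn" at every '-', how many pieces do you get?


Input string: 'ro-dg-rkjt-grij-pgq-sx-osrn'
Delimiter: '-'
Split result: 'ro', 'dg', 'rkjt', 'grij', 'pgq', 'sx', 'osrn'
Number of parts: 7


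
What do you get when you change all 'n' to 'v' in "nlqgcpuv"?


Input string: 'nlqgcpuv'
Operation: replace 'n' with 'v'
Positions of 'n': 0
After replacement: vlqgcpuv


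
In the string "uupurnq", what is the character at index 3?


Input string: 'uupurnq'
Operation: get character at index 3
Index mapping: s[0]='u', s[1]='u', s[2]='p', s[3]='u'
Result: 'u'


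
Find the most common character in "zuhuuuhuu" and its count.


Input: 'zuhuuuhuu'
Operation: tally each character
Counts: 'h':2, 'u':6, 'z':1
Maximum: 'u' appears 6 times


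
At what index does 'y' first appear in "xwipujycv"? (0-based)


Input string: 'xwipujycv'
Target: 'y'
Scanning left to right: s[0]='x', s[1]='w', s[2]='i', s[3]='p', s[4]='u', s[5]='j', s[6]='y'
First match at index: 6


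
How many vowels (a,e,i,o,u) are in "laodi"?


Input string: 'laodi'
Operation: count vowels (a, e, i, o, u)
Scan: s[0]='l', s[1]='a' (vowel), s[2]='o' (vowel), s[3]='d', s[4]='i' (vowel)
Vowels found: 3
Result: 3


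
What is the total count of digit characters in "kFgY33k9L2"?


Input string: 'kFgY33k9L2'
Operation: count digit characters (0-9)
Scan: 'k', 'F', 'g', 'Y', '3'(digit), '3'(digit), 'k', '9'(digit), 'L', '2'(digit)
Digits found: 4
Result: 4


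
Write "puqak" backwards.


Input string: 'puqak'
Operation: reverse character order
Original order: 'p' -> 'u' -> 'q' -> 'a' -> 'k'
Reversed order: 'k' -> 'a' -> 'q' -> 'u' -> 'p'
Result: kaqup


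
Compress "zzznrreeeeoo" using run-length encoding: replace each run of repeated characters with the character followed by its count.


Input: 'zzznrreeeeoo'
Operation: identify consecutive runs
Runs: 'zzz' -> z3, 'n' -> n1, 'rr' -> r2, 'eeee' -> e4, 'oo' -> o2
Encoded: z3n1r2e4o2


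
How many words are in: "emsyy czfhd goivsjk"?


Input string: 'emsyy czfhd goivsjk'
Operation: split by spaces
Words found: 'emsyy', 'czfhd', 'goivsjk'
Word count: 3


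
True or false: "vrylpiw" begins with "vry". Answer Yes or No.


Input string: 'vrylpiw'
Prefix to check: 'vry'
First 3 characters of input: 'vry'
Match: True
Result: Yes


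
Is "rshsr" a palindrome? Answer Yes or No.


Input string: 'rshsr'
Reversed: 'rshsr'
Compare pairs: s[0]='r' vs s[4]='r' (match), s[1]='s' vs s[3]='s' (match)
Palindrome: Yes


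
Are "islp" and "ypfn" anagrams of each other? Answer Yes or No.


String 1: 'islp' -> sorted: 'ilps'
String 2: 'ypfn' -> sorted: 'fnpy'
Compare sorted forms: 'ilps' != 'fnpy'
Anagram: No


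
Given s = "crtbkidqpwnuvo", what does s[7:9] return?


Input string: 'crtbkidqpwnuvo'
Operation: slice [7:9]
Extract characters: s[7]='q', s[8]='p'
Result: qp


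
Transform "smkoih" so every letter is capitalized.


Input string: 'smkoih'
Operation: convert each letter to uppercase
Mapping: 's'->'S', 'm'->'M', 'k'->'K', 'o'->'O', 'i'->'I', 'h'->'H'
Result: SMKOIH


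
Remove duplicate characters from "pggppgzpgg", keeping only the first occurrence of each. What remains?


Input: 'pggppgzpgg'
Operation: keep first occurrence of each character
Scan: s[0]='p' new -> keep; s[1]='g' new -> keep; s[2]='g' seen -> skip; s[3]='p' seen -> skip; s[4]='p' seen -> skip; s[5]='g' seen -> skip; s[6]='z' new -> keep; s[7]='p' seen -> skip; s[8]='g' seen -> skip; s[9]='g' seen -> skip
Result: pgz


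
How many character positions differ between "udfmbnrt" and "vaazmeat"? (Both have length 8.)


String 1: 'udfmbnrt'
String 2: 'vaazmeat'
Compare each position: pos 0: 'u'!='v', pos 1: 'd'!='a', pos 2: 'f'!='a', pos 3: 'm'!='z', pos 4: 'b'!='m', pos 5: 'n'!='e', pos 6: 'r'!='a', pos 7: 't'=='t'
Differing positions: 7
Hamming distance: 7


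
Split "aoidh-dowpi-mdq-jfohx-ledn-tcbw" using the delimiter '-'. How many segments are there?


Input string: 'aoidh-dowpi-mdq-jfohx-ledn-tcbw'
Delimiter: '-'
Split result: 'aoidh', 'dowpi', 'mdq', 'jfohx', 'ledn', 'tcbw'
Number of parts: 6


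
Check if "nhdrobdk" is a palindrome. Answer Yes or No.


Input string: 'nhdrobdk'
Reversed: 'kdbordhn'
Compare pairs: s[0]='n' vs s[7]='k' (mismatch), s[1]='h' vs s[6]='d' (mismatch), s[2]='d' vs s[5]='b' (mismatch), s[3]='r' vs s[4]='o' (mismatch)
Palindrome: No


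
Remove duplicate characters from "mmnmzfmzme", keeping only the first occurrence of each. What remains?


Input: 'mmnmzfmzme'
Operation: keep first occurrence of each character
Scan: s[0]='m' new -> keep; s[1]='m' seen -> skip; s[2]='n' new -> keep; s[3]='m' seen -> skip; s[4]='z' new -> keep; s[5]='f' new -> keep; s[6]='m' seen -> skip; s[7]='z' seen -> skip; s[8]='m' seen -> skip; s[9]='e' new -> keep
Result: mnzfe


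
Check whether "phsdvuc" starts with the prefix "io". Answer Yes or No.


Input string: 'phsdvuc'
Prefix to check: 'io'
First 2 characters of input: 'ph'
Match: False
Result: No


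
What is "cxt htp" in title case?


Input string: 'cxt htp'
Operation: capitalize first letter of each word
Word transformations: 'cxt'->'Cxt', 'htp'->'Htp'
Result: Cxt Htp


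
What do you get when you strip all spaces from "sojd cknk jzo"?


Input string: 'sojd cknk jzo'
Operation: remove all spaces
Words: 'sojd', 'cknk', 'jzo'
Join without spaces: sojdcknkjzo


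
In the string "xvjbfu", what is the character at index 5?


Input string: 'xvjbfu'
Operation: get character at index 5
Index mapping: s[0]='x', s[1]='v', s[2]='j', s[3]='b', s[4]='f', s[5]='u'
Result: 'u'


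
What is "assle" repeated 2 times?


Input string: 'assle'
Operation: repeat 2 times
Concatenation: 'assle' + 'assle'
Result: assleassle


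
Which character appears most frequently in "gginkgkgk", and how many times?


Input: 'gginkgkgk'
Operation: tally each character
Counts: 'g':4, 'i':1, 'k':3, 'n':1
Maximum: 'g' appears 4 times


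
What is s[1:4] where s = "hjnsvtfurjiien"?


Input string: 'hjnsvtfurjiien'
Operation: slice [1:4]
Extract characters: s[1]='j', s[2]='n', s[3]='s'
Result: jns


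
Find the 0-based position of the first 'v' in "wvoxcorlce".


Input string: 'wvoxcorlce'
Target: 'v'
Scanning left to right: s[0]='w', s[1]='v'
First match at index: 1


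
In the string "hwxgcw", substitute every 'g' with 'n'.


Input string: 'hwxgcw'
Operation: replace 'g' with 'n'
Positions of 'g': 3
After replacement: hwxncw


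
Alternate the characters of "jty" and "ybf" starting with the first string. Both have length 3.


String 1: 'jty'
String 2: 'ybf'
Operation: alternate characters
Pairs: 'j'+'y', 't'+'b', 'y'+'f'
Result: jytbyf


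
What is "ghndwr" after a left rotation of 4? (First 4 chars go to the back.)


Input: 'ghndwr', shift = 4
Operation: split at index 4 and swap parts
Front part s[0:4] = 'ghnd'
Back part s[4:] = 'wr'
Rotated = back + front = 'wr' + 'ghnd'
Result: wrghnd


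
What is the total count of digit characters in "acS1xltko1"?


Input string: 'acS1xltko1'
Operation: count digit characters (0-9)
Scan: 'a', 'c', 'S', '1'(digit), 'x', 'l', 't', 'k', 'o', '1'(digit)
Digits found: 2
Result: 2


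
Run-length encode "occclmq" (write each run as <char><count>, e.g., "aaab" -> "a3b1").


Input: 'occclmq'
Operation: identify consecutive runs
Runs: 'o' -> o1, 'ccc' -> c3, 'l' -> l1, 'm' -> m1, 'q' -> q1
Encoded: o1c3l1m1q1


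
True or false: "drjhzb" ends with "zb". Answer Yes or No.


Input string: 'drjhzb'
Suffix to check: 'zb'
Last 2 characters of input: 'zb'
Match: True
Result: Yes


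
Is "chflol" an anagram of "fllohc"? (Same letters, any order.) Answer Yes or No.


String 1: 'fllohc' -> sorted: 'cfhllo'
String 2: 'chflol' -> sorted: 'cfhllo'
Compare sorted forms: 'cfhllo' == 'cfhllo'
Anagram: Yes


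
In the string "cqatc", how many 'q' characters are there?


Input string: 'cqatc'
Target character: 'q'
Scan each position: s[1]='q'
Matches found at indices: 1
Total: 1


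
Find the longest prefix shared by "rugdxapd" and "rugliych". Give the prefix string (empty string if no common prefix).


String 1: 'rugdxapd'
String 2: 'rugliych'
Compare position by position:
pos 0: 'r' vs 'r' match
pos 1: 'u' vs 'u' match
pos 2: 'g' vs 'g' match
pos 3: 'd' vs 'l' differ -> stop
Longest common prefix: "rug" (length 3)


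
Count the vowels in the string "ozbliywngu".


Input string: 'ozbliywngu'
Operation: count vowels (a, e, i, o, u)
Scan: s[0]='o' (vowel), s[1]='z', s[2]='b', s[3]='l', s[4]='i' (vowel), s[5]='y', s[6]='w', s[7]='n', s[8]='g', s[9]='u' (vowel)
Vowels found: 3
Result: 3


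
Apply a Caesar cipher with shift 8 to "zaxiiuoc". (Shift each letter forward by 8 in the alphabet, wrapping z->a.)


Input: 'zaxiiuoc', shift = 8
Operation: for each letter, (position + 8) mod 26
Mapping: 'z'(25+8=33, 33 mod 26=7)->'h', 'a'(0+8=8)->'i', 'x'(23+8=31, 31 mod 26=5)->'f', 'i'(8+8=16)->'q', 'i'(8+8=16)->'q', 'u'(20+8=28, 28 mod 26=2)->'c', 'o'(14+8=22)->'w', 'c'(2+8=10)->'k'
Result: hifqqcwk


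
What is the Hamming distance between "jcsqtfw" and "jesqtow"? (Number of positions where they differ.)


String 1: 'jcsqtfw'
String 2: 'jesqtow'
Compare each position: pos 0: 'j'=='j', pos 1: 'c'!='e', pos 2: 's'=='s', pos 3: 'q'=='q', pos 4: 't'=='t', pos 5: 'f'!='o', pos 6: 'w'=='w'
Differing positions: 2
Hamming distance: 2


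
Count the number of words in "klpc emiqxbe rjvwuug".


Input string: 'klpc emiqxbe rjvwuug'
Operation: split by spaces
Words found: 'klpc', 'emiqxbe', 'rjvwuug'
Word count: 3


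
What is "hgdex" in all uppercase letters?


Input string: 'hgdex'
Operation: convert each letter to uppercase
Mapping: 'h'->'H', 'g'->'G', 'd'->'D', 'e'->'E', 'x'->'X'
Result: HGDEX


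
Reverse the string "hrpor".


Input string: 'hrpor'
Operation: reverse character order
Original order: 'h' -> 'r' -> 'p' -> 'o' -> 'r'
Reversed order: 'r' -> 'o' -> 'p' -> 'r' -> 'h'
Result: roprh


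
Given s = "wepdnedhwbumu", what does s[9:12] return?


Input string: 'wepdnedhwbumu'
Operation: slice [9:12]
Extract characters: s[9]='b', s[10]='u', s[11]='m'
Result: bum


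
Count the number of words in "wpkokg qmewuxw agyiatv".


Input string: 'wpkokg qmewuxw agyiatv'
Operation: split by spaces
Words found: 'wpkokg', 'qmewuxw', 'agyiatv'
Word count: 3


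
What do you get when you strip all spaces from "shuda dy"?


Input string: 'shuda dy'
Operation: remove all spaces
Words: 'shuda', 'dy'
Join without spaces: shudady


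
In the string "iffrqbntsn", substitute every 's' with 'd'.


Input string: 'iffrqbntsn'
Operation: replace 's' with 'd'
Positions of 's': 8
After replacement: iffrqbntdn


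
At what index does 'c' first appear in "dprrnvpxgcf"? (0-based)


Input string: 'dprrnvpxgcf'
Target: 'c'
Scanning left to right: s[0]='d', s[1]='p', s[2]='r', s[3]='r', s[4]='n', s[5]='v', s[6]='p', s[7]='x', s[8]='g', s[9]='c'
First match at index: 9


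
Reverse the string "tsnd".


Input string: 'tsnd'
Operation: reverse character order
Original order: 't' -> 's' -> 'n' -> 'd'
Reversed order: 'd' -> 'n' -> 's' -> 't'
Result: dnst


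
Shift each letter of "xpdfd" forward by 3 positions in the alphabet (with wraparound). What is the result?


Input: 'xpdfd', shift = 3
Operation: for each letter, (position + 3) mod 26
Mapping: 'x'(23+3=26, 26 mod 26=0)->'a', 'p'(15+3=18)->'s', 'd'(3+3=6)->'g', 'f'(5+3=8)->'i', 'd'(3+3=6)->'g'
Result: asgig


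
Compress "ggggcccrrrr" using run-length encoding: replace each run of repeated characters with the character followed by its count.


Input: 'ggggcccrrrr'
Operation: identify consecutive runs
Runs: 'gggg' -> g4, 'ccc' -> c3, 'rrrr' -> r4
Encoded: g4c3r4


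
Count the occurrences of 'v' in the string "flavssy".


Input string: 'flavssy'
Target character: 'v'
Scan each position: s[3]='v'
Matches found at indices: 3
Total: 1


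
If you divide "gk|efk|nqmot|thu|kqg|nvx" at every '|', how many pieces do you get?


Input string: 'gk|efk|nqmot|thu|kqg|nvx'
Delimiter: '|'
Split result: 'gk', 'efk', 'nqmot', 'thu', 'kqg', 'nvx'
Number of parts: 6


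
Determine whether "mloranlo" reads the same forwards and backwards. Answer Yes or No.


Input string: 'mloranlo'
Reversed: 'olnarolm'
Compare pairs: s[0]='m' vs s[7]='o' (mismatch), s[1]='l' vs s[6]='l' (match), s[2]='o' vs s[5]='n' (mismatch), s[3]='r' vs s[4]='a' (mismatch)
Palindrome: No


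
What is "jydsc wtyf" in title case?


Input string: 'jydsc wtyf'
Operation: capitalize first letter of each word
Word transformations: 'jydsc'->'Jydsc', 'wtyf'->'Wtyf'
Result: Jydsc Wtyf


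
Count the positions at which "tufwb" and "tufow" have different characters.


String 1: 'tufwb'
String 2: 'tufow'
Compare each position: pos 0: 't'=='t', pos 1: 'u'=='u', pos 2: 'f'=='f', pos 3: 'w'!='o', pos 4: 'b'!='w'
Differing positions: 2
Hamming distance: 2


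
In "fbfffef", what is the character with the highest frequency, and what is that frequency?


Input: 'fbfffef'
Operation: tally each character
Counts: 'b':1, 'e':1, 'f':5
Maximum: 'f' appears 5 times


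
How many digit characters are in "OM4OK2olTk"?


Input string: 'OM4OK2olTk'
Operation: count digit characters (0-9)
Scan: 'O', 'M', '4'(digit), 'O', 'K', '2'(digit), 'o', 'l', 'T', 'k'
Digits found: 2
Result: 2


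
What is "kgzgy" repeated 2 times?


Input string: 'kgzgy'
Operation: repeat 2 times
Concatenation: 'kgzgy' + 'kgzgy'
Result: kgzgykgzgy


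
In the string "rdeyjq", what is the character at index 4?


Input string: 'rdeyjq'
Operation: get character at index 4
Index mapping: s[0]='r', s[1]='d', s[2]='e', s[3]='y', s[4]='j'
Result: 'j'


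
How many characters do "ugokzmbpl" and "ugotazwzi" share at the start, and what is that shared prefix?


String 1: 'ugokzmbpl'
String 2: 'ugotazwzi'
Compare position by position:
pos 0: 'u' vs 'u' match
pos 1: 'g' vs 'g' match
pos 2: 'o' vs 'o' match
pos 3: 'k' vs 't' differ -> stop
Longest common prefix: "ugo" (length 3)


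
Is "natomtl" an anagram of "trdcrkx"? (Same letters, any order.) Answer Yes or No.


String 1: 'trdcrkx' -> sorted: 'cdkrrtx'
String 2: 'natomtl' -> sorted: 'almnott'
Compare sorted forms: 'cdkrrtx' != 'almnott'
Anagram: No


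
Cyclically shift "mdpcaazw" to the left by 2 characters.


Input: 'mdpcaazw', shift = 2
Operation: split at index 2 and swap parts
Front part s[0:2] = 'md'
Back part s[2:] = 'pcaazw'
Rotated = back + front = 'pcaazw' + 'md'
Result: pcaazwmd


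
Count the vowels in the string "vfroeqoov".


Input string: 'vfroeqoov'
Operation: count vowels (a, e, i, o, u)
Scan: s[0]='v', s[1]='f', s[2]='r', s[3]='o' (vowel), s[4]='e' (vowel), s[5]='q', s[6]='o' (vowel), s[7]='o' (vowel), s[8]='v'
Vowels found: 4
Result: 4


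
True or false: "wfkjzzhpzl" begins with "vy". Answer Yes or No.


Input string: 'wfkjzzhpzl'
Prefix to check: 'vy'
First 2 characters of input: 'wf'
Match: False
Result: No


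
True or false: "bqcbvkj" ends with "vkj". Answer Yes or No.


Input string: 'bqcbvkj'
Suffix to check: 'vkj'
Last 3 characters of input: 'vkj'
Match: True
Result: Yes


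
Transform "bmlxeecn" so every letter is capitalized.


Input string: 'bmlxeecn'
Operation: convert each letter to uppercase
Mapping: 'b'->'B', 'm'->'M', 'l'->'L', 'x'->'X', 'e'->'E', 'e'->'E', 'c'->'C', 'n'->'N'
Result: BMLXEECN


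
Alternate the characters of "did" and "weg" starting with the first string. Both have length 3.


String 1: 'did'
String 2: 'weg'
Operation: alternate characters
Pairs: 'd'+'w', 'i'+'e', 'd'+'g'
Result: dwiedg


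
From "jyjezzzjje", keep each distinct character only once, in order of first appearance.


Input: 'jyjezzzjje'
Operation: keep first occurrence of each character
Scan: s[0]='j' new -> keep; s[1]='y' new -> keep; s[2]='j' seen -> skip; s[3]='e' new -> keep; s[4]='z' new -> keep; s[5]='z' seen -> skip; s[6]='z' seen -> skip; s[7]='j' seen -> skip; s[8]='j' seen -> skip; s[9]='e' seen -> skip
Result: jyez


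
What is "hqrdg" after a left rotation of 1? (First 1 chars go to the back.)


Input: 'hqrdg', shift = 1
Operation: split at index 1 and swap parts
Front part s[0:1] = 'h'
Back part s[1:] = 'qrdg'
Rotated = back + front = 'qrdg' + 'h'
Result: qrdgh


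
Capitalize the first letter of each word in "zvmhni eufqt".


Input string: 'zvmhni eufqt'
Operation: capitalize first letter of each word
Word transformations: 'zvmhni'->'Zvmhni', 'eufqt'->'Eufqt'
Result: Zvmhni Eufqt


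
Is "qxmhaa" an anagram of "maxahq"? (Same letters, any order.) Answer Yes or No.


String 1: 'maxahq' -> sorted: 'aahmqx'
String 2: 'qxmhaa' -> sorted: 'aahmqx'
Compare sorted forms: 'aahmqx' == 'aahmqx'
Anagram: Yes


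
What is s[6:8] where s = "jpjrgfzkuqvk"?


Input string: 'jpjrgfzkuqvk'
Operation: slice [6:8]
Extract characters: s[6]='z', s[7]='k'
Result: zk


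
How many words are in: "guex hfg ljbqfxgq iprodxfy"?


Input string: 'guex hfg ljbqfxgq iprodxfy'
Operation: split by spaces
Words found: 'guex', 'hfg', 'ljbqfxgq', 'iprodxfy'
Word count: 4


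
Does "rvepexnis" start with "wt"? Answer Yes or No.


Input string: 'rvepexnis'
Prefix to check: 'wt'
First 2 characters of input: 'rv'
Match: False
Result: No


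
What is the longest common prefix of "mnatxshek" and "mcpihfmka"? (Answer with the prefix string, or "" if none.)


String 1: 'mnatxshek'
String 2: 'mcpihfmka'
Compare position by position:
pos 0: 'm' vs 'm' match
pos 1: 'n' vs 'c' differ -> stop
Longest common prefix: "m" (length 1)


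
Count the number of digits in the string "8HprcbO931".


Input string: '8HprcbO931'
Operation: count digit characters (0-9)
Scan: '8'(digit), 'H', 'p', 'r', 'c', 'b', 'O', '9'(digit), '3'(digit), '1'(digit)
Digits found: 4
Result: 4


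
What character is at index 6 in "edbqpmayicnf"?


Input string: 'edbqpmayicnf'
Operation: get character at index 6
Index mapping: s[0]='e', s[1]='d', s[2]='b', s[3]='q', s[4]='p', s[5]='m', s[6]='a'
Result: 'a'


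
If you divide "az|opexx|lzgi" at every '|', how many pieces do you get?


Input string: 'az|opexx|lzgi'
Delimiter: '|'
Split result: 'az', 'opexx', 'lzgi'
Number of parts: 3
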